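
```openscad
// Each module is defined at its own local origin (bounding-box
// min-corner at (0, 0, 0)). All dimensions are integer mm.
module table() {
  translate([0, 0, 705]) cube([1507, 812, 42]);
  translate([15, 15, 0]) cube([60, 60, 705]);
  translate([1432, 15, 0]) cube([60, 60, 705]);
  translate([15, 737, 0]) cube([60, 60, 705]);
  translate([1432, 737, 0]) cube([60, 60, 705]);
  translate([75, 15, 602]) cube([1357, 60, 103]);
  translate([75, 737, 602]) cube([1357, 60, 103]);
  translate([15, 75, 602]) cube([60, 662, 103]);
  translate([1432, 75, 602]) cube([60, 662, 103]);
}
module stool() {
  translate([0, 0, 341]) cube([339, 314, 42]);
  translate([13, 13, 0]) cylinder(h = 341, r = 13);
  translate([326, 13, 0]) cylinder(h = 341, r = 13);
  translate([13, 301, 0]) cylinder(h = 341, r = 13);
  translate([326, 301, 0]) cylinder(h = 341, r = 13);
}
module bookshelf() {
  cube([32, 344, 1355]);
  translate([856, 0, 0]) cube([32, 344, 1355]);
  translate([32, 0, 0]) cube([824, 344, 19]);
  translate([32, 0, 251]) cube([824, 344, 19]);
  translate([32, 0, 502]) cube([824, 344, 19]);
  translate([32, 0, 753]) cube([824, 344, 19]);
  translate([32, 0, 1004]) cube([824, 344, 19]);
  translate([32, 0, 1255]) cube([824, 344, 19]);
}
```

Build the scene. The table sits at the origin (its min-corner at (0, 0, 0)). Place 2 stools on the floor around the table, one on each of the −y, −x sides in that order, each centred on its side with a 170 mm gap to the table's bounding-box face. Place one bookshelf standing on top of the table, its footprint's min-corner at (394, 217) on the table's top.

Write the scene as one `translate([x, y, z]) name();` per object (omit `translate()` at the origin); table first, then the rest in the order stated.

table();
translate([584, -484, 0]) stool();
translate([-509, 249, 0]) stool();
translate([394, 217, 747]) bookshelf();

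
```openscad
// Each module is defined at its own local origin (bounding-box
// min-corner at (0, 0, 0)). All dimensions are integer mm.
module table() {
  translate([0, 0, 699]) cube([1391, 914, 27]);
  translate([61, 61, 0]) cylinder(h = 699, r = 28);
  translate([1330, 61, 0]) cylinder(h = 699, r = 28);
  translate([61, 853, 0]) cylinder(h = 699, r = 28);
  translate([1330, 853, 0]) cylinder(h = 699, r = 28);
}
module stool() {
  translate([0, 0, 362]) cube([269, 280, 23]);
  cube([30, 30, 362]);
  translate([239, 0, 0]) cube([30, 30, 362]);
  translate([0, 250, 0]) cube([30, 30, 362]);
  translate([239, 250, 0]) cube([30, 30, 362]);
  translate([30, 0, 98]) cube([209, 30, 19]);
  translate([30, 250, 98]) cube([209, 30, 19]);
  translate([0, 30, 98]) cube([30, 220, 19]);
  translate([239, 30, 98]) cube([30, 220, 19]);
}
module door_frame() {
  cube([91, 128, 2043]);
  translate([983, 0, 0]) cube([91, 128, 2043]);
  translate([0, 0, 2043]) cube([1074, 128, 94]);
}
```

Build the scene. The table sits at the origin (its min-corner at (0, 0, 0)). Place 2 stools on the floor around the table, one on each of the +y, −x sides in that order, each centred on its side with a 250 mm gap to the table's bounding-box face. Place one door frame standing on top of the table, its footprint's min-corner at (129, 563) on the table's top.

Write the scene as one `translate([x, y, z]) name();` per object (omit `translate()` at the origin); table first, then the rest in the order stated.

table();
translate([561, 1164, 0]) stool();
translate([-519, 317, 0]) stool();
translate([129, 563, 726]) door_frame();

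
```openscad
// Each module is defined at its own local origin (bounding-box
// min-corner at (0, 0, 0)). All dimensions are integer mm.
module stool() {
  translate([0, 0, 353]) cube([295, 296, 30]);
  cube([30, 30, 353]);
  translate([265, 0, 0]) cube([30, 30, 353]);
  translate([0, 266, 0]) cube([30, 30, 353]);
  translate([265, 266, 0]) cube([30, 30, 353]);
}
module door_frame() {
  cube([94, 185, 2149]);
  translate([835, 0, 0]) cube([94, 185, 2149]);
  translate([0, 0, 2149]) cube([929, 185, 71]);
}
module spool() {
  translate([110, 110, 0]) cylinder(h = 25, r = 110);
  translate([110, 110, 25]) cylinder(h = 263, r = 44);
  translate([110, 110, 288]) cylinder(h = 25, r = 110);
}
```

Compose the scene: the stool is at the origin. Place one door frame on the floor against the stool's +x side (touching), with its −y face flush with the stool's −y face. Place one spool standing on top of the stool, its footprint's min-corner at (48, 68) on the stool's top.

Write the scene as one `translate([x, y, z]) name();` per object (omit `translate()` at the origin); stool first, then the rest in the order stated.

stool();
translate([295, 0, 0]) door_frame();
translate([48, 68, 383]) spool();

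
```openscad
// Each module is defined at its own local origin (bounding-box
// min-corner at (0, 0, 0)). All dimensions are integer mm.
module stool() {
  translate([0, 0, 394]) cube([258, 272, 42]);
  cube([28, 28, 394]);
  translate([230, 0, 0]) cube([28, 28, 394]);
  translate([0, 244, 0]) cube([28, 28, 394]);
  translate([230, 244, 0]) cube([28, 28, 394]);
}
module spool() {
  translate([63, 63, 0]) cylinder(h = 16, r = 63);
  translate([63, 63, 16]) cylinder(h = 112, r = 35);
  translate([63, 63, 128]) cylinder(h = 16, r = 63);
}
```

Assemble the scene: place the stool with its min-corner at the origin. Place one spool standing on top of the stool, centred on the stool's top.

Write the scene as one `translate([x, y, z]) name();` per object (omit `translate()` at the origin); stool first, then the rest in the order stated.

stool();
translate([66, 73, 436]) spool();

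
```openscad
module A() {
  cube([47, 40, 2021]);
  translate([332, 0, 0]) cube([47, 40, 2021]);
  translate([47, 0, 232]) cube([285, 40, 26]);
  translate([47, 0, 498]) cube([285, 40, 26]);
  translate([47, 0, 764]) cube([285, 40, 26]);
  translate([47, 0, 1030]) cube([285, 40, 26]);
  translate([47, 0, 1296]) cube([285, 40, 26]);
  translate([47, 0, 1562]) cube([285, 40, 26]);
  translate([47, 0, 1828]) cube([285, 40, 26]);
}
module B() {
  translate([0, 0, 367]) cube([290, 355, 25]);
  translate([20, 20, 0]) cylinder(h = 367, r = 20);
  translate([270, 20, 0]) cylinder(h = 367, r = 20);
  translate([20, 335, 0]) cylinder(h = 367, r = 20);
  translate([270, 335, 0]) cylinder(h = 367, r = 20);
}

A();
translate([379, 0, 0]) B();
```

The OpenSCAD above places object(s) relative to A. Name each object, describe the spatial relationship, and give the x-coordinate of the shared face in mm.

The ladder's +x face and the stool's −x face are both at x = 379 mm.

A is a ladder. B is a stool. The stool is against the ladder's +x side, with their −y faces flush. The x-coordinate of the shared face is 379 mm.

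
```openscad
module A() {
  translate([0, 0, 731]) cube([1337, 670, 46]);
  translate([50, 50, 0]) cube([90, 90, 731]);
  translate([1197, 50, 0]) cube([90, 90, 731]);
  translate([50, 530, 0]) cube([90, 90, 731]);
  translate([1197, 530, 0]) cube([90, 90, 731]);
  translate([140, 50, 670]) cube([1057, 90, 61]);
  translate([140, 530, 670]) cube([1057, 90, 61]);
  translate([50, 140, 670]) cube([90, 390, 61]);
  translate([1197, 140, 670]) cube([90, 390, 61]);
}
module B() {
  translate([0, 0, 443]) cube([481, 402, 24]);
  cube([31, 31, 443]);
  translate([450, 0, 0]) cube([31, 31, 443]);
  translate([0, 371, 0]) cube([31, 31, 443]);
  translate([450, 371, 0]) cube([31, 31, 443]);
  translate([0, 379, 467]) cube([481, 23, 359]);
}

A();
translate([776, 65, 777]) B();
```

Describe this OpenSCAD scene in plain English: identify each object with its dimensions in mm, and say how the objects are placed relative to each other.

A is a rectangular dining table. The top is 1337×670×46 mm with its upper surface at z = 777 mm. It stands on four 90×90 mm square legs, each inset 50 mm from the nearest pair of top edges, running from the floor to the underside of the top. Four apron rails, 90 mm thick and 61 mm tall, run between adjacent legs with their top edges flush with the underside of the top and their outer faces flush with the legs' outer faces.

B is a chair. The seat is a 481×402×24 mm slab with its top at z = 467 mm, on four 31×31 mm corner legs (flush with the seat edges, standing on z = 0). A flat backrest 23 mm thick, 359 mm tall, spans the full seat width and rises from the seat top along its +y edge, rear face flush with the rear of the seat.

The chair is on top of the table.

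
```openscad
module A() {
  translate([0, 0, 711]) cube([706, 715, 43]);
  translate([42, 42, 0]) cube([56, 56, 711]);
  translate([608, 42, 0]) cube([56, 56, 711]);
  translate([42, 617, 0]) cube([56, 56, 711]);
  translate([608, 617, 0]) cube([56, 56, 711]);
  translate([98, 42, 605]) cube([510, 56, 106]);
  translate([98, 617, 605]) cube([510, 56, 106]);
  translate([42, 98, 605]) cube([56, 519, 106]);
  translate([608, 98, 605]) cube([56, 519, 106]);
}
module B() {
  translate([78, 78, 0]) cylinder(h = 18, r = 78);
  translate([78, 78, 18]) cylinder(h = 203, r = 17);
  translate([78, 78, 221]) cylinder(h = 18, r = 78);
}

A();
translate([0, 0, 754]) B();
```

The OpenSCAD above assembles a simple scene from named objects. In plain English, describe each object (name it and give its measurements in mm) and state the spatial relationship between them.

A is a table: top 706 mm (x) × 715 mm (y), 43 mm thick, upper face at z = 754 mm, on four 56×56 mm square legs, each inset 42 mm from the nearest pair of top edges, running from z = 0 to the bottom of the top. Four apron rails, 56 mm thick and 106 mm tall, run between adjacent legs with their top edges flush with the underside of the top and their outer faces flush with the legs' outer faces.

B is a spool: two coaxial disc flanges of radius 78 mm and thickness 18 mm, joined by a core cylinder of radius 17 mm and height 203 mm. The lower flange rests on z = 0 and the three cylinders share a vertical axis.

The spool is on top of the table.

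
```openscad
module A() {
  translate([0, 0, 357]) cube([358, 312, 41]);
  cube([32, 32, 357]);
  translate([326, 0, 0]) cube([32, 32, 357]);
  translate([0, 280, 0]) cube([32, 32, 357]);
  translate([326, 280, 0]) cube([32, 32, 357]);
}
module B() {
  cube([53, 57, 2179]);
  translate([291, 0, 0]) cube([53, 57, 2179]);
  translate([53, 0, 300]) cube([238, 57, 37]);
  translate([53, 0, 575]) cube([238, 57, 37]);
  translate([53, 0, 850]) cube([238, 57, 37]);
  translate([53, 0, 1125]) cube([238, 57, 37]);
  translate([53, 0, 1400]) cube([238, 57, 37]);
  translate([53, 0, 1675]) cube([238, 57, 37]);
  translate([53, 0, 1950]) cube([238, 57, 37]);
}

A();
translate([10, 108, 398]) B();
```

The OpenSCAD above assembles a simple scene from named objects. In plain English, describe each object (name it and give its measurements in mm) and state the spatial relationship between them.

A is a four-legged stool. The seat is 358×312 mm, 41 mm thick, top at z = 398 mm. It stands on four square legs, each 32×32 mm in cross-section, from z = 0 to the seat underside, each flush with a corner of the seat.

B is a wooden ladder with two side rails of 53×57 mm section and 2179 mm height, set 344 mm apart overall. Between them run 7 rectangular rungs (57 mm deep, 37 mm thick), front faces flush with the rails' −y face. The bottom of the first rung is 300 mm above the floor and each subsequent rung is 275 mm higher than the one below.

The ladder is on top of the stool.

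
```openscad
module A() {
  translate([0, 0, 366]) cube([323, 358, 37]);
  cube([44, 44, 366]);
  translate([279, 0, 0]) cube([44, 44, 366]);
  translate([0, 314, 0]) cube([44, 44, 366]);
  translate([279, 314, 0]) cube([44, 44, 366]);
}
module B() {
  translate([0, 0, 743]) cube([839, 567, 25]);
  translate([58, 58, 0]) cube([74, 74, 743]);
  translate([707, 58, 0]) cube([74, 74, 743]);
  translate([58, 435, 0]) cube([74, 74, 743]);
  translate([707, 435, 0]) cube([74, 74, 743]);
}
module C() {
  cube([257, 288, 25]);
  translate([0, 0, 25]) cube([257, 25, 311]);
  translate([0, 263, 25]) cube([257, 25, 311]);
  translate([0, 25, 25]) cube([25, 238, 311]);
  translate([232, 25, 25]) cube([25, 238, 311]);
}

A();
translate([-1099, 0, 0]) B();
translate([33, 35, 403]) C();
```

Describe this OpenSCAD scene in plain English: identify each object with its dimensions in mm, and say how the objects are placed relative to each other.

A is a four-legged stool. The seat is 323×358 mm, 37 mm thick, top at z = 403 mm. It stands on four square legs, each 44×44 mm in cross-section, from z = 0 to the seat underside, each flush with a corner of the seat.

B is a table with a 839×567 mm rectangular top, 25 mm thick, top surface at z = 768 mm, supported by four 74×74 mm square legs, each inset 58 mm from the nearest pair of top edges, running from the floor.

C is an open-topped rectangular box: outside dimensions 257×288×336 mm, with a uniform wall and base thickness of 25 mm. The base is a full 257×288 slab on the floor; four walls sit on top of the base. The front and back walls (the −y and +y sides) span the full width; the two side walls fit between them.

The table is on the floor beside the stool on its −x side. The open box is on top of the stool, centred.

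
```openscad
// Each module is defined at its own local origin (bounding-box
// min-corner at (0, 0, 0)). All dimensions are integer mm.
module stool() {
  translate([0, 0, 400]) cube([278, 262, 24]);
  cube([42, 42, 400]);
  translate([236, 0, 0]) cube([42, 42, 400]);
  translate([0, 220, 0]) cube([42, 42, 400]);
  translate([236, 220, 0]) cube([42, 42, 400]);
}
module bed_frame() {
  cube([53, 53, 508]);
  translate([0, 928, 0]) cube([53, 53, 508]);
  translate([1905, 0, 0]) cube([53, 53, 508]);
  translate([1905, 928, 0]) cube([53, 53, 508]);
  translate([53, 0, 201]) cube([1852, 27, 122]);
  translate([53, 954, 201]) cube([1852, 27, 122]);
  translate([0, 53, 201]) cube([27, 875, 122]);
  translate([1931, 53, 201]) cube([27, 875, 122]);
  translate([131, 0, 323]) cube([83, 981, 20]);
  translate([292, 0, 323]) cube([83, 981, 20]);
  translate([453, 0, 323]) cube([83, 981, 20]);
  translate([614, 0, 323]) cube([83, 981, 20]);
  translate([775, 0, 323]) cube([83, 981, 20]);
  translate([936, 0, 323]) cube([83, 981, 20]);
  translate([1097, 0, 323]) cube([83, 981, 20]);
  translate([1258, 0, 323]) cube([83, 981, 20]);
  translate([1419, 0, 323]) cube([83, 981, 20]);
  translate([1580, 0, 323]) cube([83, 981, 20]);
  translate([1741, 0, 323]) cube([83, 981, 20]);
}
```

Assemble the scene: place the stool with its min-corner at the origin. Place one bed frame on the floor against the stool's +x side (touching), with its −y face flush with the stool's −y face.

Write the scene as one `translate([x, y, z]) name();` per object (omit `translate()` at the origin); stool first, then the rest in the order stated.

stool();
translate([278, 0, 0]) bed_frame();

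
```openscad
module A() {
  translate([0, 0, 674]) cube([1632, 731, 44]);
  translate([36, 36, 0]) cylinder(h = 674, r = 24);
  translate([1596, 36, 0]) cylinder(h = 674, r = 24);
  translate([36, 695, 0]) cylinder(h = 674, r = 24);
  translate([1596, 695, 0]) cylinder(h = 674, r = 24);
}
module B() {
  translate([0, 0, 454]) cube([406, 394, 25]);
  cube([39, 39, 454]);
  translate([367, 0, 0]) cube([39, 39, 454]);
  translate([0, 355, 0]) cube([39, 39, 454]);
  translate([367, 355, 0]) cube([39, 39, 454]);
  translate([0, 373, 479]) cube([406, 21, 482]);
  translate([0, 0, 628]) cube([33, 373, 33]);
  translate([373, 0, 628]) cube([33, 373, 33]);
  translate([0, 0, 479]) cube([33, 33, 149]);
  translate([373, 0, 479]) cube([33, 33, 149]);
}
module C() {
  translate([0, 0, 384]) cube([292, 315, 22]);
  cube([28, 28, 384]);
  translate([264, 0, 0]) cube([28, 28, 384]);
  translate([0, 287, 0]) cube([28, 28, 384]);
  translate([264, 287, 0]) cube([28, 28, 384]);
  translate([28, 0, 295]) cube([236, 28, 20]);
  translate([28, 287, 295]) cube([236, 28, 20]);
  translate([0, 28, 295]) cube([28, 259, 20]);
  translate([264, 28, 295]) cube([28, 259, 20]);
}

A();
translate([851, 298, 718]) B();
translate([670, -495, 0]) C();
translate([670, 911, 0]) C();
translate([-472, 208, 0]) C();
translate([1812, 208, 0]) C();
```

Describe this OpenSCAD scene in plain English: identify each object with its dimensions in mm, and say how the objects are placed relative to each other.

A is a table: top 1632 mm (x) × 731 mm (y), 44 mm thick, upper face at z = 718 mm, on four round legs of 48 mm diameter, each leg's bounding box inset 12 mm from the nearest pair of top edges, running from z = 0 to the bottom of the top.

B is a chair: 406×394 mm seat, 25 mm thick, top at z = 479 mm, on four 39 mm square corner legs flush with the seat edges. A 21 mm thick backrest slab spans the full seat width, extending 482 mm above the seat top, its back face flush with the seat's +y edge. Two armrests of 33×33 mm section run along each side from the seat's front edge to the front of the backrest, top faces 182 mm above the seat top and outer faces flush with the seat's x-edges; a 33×33 mm post under the front of each armrest stands on the seat at the front corner.

C is a four-legged stool. The seat is a 292×315×22 mm slab whose top surface is at z = 406 mm; four square legs, each 28×28 mm in cross-section, run from the floor (z = 0) to the underside of the seat, each flush with a corner of the seat. Four stretchers, 28 mm wide and 20 mm tall, connect adjacent legs with their undersides at z = 295 mm, each running between the inner faces of the legs it joins and aligned with the legs' outer faces on the other axis.

The chair is on top of the table. Four stools sit around the table at the −y, +y, −x, +x sides.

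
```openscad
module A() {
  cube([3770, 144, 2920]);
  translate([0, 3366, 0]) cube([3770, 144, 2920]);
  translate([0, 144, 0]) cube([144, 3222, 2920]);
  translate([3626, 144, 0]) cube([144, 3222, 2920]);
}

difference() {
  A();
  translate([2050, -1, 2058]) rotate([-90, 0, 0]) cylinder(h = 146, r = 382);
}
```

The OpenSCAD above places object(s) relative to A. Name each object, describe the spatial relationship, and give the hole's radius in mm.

A is a house frame. The house frame has a circular hole through its front wall. The hole's radius is 382 mm.

The subtracted cylinder has r = 382 mm.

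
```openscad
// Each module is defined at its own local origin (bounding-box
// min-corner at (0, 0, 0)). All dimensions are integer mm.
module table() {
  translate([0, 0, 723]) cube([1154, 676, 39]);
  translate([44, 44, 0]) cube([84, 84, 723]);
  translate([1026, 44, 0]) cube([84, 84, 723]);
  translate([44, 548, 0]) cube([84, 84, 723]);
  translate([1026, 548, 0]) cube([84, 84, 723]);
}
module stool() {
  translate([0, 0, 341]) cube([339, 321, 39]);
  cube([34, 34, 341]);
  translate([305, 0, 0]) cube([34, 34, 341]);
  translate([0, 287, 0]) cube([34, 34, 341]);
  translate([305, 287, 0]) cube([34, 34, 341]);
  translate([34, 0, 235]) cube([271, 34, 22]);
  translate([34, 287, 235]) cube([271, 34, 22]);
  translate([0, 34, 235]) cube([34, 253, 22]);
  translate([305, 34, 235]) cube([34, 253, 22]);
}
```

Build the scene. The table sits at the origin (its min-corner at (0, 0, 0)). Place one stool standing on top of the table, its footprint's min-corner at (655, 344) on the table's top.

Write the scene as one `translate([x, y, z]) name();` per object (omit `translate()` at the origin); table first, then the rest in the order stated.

table();
translate([655, 344, 762]) stool();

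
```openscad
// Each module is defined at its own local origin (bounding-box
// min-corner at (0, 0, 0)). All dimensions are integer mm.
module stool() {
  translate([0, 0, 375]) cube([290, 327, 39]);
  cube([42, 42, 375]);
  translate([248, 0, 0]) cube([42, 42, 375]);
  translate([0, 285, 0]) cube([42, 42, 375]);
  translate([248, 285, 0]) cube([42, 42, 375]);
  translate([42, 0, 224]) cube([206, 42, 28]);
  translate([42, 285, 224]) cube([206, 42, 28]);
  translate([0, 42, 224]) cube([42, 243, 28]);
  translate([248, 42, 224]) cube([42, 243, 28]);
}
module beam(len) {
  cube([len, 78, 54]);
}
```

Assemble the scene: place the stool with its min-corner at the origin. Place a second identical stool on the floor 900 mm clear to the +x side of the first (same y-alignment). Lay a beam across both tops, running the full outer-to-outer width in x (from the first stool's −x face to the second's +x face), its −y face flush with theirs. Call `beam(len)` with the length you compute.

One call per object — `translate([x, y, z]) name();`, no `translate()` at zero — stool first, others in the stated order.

stool();
translate([1190, 0, 0]) stool();
translate([0, 0, 414]) beam(1480);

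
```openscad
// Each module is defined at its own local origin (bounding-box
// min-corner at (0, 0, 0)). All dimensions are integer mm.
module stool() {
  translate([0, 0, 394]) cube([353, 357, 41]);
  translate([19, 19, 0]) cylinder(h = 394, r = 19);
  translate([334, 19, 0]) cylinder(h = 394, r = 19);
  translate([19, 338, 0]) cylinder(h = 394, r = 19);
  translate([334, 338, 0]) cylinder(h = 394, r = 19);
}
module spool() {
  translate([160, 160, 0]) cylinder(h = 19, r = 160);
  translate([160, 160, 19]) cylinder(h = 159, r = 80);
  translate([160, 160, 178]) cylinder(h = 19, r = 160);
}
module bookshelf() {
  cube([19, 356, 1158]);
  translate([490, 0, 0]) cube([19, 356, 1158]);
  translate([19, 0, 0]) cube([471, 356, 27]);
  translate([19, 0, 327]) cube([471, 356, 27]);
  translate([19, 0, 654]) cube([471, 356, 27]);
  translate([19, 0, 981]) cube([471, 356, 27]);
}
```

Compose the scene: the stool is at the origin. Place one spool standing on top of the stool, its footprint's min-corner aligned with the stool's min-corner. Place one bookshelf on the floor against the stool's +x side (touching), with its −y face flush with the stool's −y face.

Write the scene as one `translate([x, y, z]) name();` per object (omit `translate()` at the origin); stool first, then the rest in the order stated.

stool();
translate([0, 0, 435]) spool();
translate([353, 0, 0]) bookshelf();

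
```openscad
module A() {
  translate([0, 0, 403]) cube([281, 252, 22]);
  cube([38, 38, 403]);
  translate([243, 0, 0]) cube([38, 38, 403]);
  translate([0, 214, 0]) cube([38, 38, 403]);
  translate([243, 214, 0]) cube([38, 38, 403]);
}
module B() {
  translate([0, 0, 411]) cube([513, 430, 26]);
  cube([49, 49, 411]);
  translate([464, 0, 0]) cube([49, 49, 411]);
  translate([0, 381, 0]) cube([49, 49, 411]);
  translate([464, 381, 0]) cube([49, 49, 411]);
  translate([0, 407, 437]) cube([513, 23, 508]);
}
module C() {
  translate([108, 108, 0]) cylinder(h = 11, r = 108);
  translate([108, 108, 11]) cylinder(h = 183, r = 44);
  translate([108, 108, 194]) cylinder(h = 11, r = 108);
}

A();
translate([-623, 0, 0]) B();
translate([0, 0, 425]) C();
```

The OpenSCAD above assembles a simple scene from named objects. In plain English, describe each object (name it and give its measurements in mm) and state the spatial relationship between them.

A is a four-legged stool. The seat is 281×252 mm, 22 mm thick, top at z = 425 mm. It stands on four square legs, each 38×38 mm in cross-section, from z = 0 to the seat underside, each flush with a corner of the seat.

B is a chair. The seat is a 513×430×26 mm slab with its top at z = 437 mm, on four 49×49 mm corner legs (flush with the seat edges, standing on z = 0). A flat backrest 23 mm thick, 508 mm tall, spans the full seat width and rises from the seat top along its +y edge, rear face flush with the rear of the seat.

C is a spool: two coaxial disc flanges of radius 108 mm and thickness 11 mm, joined by a core cylinder of radius 44 mm and height 183 mm. The lower flange rests on z = 0 and the three cylinders share a vertical axis.

The chair is on the floor beside the stool on its −x side. The spool is on top of the stool.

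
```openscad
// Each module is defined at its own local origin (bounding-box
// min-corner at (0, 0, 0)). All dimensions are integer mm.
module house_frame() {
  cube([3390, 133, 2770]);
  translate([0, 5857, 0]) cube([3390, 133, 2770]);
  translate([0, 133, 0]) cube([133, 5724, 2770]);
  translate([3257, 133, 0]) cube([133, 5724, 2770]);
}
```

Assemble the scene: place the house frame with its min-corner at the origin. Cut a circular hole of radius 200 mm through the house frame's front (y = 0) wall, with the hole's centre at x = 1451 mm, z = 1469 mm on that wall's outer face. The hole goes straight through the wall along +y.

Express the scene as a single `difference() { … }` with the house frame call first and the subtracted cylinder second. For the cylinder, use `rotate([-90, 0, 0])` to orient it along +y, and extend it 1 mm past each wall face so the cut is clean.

difference() {
  house_frame();
  translate([1451, -1, 1469]) rotate([-90, 0, 0]) cylinder(h = 135, r = 200);
}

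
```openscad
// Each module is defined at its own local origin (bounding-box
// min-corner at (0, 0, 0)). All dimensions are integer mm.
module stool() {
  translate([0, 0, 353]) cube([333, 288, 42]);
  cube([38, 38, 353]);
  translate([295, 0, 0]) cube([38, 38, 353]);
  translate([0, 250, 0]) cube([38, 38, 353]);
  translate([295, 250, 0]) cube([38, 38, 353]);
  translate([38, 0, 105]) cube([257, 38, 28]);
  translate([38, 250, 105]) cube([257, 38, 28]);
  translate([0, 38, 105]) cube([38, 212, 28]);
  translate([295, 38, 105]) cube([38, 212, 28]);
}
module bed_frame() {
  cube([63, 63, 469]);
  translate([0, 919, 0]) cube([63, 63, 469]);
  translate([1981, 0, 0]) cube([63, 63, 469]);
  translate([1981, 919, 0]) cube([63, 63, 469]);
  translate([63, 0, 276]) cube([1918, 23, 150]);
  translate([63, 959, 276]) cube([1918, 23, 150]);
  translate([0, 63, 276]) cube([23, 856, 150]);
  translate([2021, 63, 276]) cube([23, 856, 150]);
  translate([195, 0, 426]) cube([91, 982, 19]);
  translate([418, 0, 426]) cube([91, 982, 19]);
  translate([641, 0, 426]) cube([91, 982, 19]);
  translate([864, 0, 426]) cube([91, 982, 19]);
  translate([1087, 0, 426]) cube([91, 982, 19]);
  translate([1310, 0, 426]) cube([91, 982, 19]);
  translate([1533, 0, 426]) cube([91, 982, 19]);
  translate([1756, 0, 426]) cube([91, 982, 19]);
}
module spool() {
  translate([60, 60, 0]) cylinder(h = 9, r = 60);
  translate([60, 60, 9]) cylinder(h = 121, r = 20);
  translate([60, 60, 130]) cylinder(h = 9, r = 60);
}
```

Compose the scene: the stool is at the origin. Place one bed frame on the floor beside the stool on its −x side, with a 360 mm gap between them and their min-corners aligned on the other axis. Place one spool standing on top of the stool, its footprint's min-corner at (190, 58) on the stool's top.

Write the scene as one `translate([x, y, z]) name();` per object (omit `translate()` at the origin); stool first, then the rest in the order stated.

stool();
translate([-2404, 0, 0]) bed_frame();
translate([190, 58, 395]) spool();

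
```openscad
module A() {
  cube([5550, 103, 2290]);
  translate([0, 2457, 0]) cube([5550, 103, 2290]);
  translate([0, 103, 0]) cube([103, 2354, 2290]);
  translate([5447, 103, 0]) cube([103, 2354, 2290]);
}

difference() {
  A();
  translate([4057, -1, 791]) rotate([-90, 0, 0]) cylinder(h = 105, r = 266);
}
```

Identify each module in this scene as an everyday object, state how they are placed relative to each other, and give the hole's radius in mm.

A is a house frame. The house frame has a circular hole through its front wall. The hole's radius is 266 mm.

The subtracted cylinder has r = 266 mm.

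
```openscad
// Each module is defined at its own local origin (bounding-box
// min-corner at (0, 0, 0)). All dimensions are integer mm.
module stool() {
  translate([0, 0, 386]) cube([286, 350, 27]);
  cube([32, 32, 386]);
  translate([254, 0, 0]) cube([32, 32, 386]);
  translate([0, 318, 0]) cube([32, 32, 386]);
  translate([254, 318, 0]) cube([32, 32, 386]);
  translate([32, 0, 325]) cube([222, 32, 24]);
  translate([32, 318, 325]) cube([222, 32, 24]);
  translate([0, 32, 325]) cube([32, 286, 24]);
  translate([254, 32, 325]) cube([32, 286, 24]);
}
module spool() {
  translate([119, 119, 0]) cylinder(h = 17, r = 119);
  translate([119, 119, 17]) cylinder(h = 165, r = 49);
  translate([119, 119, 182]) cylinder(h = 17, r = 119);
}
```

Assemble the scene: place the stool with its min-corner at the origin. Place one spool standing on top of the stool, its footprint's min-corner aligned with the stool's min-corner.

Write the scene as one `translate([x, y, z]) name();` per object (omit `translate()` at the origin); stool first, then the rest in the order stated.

stool();
translate([0, 0, 413]) spool();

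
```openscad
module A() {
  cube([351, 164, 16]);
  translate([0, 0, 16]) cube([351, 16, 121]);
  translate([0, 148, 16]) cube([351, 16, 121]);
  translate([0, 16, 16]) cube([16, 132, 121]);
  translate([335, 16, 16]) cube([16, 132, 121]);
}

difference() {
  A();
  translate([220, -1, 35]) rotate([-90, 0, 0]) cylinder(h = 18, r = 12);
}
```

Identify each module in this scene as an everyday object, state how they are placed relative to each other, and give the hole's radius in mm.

A is an open box. The open box has a circular hole through its front wall. The hole's radius is 12 mm.

The subtracted cylinder has r = 12 mm.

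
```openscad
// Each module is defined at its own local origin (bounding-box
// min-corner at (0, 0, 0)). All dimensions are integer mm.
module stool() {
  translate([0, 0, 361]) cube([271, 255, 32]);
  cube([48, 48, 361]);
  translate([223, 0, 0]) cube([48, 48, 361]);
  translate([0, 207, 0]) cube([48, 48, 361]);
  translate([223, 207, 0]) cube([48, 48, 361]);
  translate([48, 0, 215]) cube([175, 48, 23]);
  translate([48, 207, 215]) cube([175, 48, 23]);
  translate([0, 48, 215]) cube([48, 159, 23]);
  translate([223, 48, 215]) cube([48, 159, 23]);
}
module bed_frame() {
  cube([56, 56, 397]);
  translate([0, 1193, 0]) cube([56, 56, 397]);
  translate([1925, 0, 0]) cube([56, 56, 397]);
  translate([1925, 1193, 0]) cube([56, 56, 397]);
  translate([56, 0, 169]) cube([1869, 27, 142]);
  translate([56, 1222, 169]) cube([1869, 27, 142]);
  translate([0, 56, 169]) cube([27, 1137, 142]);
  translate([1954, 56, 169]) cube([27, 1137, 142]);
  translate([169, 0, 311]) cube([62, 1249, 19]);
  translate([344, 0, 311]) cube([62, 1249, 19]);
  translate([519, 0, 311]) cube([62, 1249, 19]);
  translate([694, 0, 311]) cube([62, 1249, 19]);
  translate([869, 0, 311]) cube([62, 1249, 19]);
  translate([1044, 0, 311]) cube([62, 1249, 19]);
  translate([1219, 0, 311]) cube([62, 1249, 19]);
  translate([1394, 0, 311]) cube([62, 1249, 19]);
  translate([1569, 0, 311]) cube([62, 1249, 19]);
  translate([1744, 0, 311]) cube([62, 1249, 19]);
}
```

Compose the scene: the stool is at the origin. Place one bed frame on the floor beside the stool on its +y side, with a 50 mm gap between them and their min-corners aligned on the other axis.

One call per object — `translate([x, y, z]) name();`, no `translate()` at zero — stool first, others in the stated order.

stool();
translate([0, 305, 0]) bed_frame();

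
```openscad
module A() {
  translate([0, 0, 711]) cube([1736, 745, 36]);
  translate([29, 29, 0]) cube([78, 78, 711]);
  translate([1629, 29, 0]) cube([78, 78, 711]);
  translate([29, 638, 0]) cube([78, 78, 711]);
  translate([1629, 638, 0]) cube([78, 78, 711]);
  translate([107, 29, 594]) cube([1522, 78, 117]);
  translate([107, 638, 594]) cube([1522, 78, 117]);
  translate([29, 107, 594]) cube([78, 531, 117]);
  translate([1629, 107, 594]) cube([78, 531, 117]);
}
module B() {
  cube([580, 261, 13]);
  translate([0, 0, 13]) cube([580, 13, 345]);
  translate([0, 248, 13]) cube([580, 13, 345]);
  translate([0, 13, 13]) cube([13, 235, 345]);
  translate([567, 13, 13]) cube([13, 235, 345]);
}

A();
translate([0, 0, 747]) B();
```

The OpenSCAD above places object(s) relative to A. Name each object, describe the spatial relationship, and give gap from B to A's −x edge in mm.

The open box's min-x is at 0; the table's min-x is 0; gap = 0 mm.

A is a table. B is an open box. The open box is on top of the table. The gap from the open box to the table's −x edge is 0 mm.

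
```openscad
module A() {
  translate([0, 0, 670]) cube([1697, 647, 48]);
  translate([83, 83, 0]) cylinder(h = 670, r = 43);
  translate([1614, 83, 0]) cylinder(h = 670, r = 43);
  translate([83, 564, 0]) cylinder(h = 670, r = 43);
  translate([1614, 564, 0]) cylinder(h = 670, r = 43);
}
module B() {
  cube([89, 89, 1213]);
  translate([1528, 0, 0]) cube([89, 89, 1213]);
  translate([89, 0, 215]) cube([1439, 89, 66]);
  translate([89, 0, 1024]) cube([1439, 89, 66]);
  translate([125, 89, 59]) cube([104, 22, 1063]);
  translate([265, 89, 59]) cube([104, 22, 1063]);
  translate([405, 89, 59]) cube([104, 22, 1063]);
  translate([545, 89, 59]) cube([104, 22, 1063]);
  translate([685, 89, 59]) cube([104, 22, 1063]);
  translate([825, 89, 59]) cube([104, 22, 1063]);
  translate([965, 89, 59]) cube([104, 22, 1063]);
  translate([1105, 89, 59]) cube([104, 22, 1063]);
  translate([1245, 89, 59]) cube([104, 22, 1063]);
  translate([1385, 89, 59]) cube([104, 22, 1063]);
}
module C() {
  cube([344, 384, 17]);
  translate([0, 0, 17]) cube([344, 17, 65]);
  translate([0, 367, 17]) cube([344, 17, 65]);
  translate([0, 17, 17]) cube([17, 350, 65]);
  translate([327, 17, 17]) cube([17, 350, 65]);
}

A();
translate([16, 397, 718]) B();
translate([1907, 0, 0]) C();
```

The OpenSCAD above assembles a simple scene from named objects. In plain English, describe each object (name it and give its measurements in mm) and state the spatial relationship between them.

A is a rectangular dining table. The top is 1697×647×48 mm with its upper surface at z = 718 mm. It stands on four round legs of 86 mm diameter, each leg's bounding box inset 40 mm from the nearest pair of top edges, running from the floor to the underside of the top.

B is a fence section. Two 89×89 mm posts, 1213 mm tall, stand on the floor with a clear span of 1439 mm between their inner faces. Two horizontal rails of 89×66 mm section span the gap between the posts with their undersides at z = 215 mm and z = 1024 mm, flush with the posts' −y face. 10 pickets, each 104 mm wide, 22 mm thick and 1063 mm tall, are fixed to the +y face of the rails with their bottoms at z = 59 mm, evenly spaced across the span with equal gaps (rounded down to the nearest mm) at the −x end and between each pair — any rounding remainder accumulates at the +x end.

C is an open-topped rectangular box: outside dimensions 344×384×82 mm, with a uniform wall and base thickness of 17 mm. The base is a full 344×384 slab on the floor; four walls sit on top of the base. The front and back walls (the −y and +y sides) span the full width; the two side walls fit between them.

The fence section is on top of the table. The open box is on the floor beside the table on its +x side.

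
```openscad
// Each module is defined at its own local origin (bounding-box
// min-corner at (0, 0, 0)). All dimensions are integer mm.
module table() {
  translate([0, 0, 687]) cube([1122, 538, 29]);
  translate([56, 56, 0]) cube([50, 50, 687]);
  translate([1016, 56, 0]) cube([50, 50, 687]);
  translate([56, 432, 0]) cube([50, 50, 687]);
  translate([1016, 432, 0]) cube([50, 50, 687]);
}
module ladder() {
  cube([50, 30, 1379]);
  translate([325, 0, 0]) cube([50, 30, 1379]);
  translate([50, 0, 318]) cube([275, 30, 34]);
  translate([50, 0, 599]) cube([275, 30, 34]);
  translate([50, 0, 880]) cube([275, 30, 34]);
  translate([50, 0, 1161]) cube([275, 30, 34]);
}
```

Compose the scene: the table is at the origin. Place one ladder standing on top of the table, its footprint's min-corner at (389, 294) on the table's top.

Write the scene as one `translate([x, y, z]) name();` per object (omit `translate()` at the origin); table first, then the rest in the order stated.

table();
translate([389, 294, 716]) ladder();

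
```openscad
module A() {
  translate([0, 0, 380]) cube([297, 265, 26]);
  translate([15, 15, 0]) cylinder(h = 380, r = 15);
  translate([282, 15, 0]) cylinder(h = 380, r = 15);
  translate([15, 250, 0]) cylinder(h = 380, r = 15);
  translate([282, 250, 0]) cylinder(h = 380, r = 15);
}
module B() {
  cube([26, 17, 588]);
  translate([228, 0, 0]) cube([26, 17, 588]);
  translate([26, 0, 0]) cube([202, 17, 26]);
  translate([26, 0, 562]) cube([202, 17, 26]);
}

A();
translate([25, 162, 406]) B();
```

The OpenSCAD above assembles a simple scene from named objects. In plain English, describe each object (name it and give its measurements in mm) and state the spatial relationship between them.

A is a simple wooden stool: a rectangular seat 297 mm (x) by 265 mm (y), 26 mm thick, top face at z = 406 mm, on four round legs, each 30 mm in diameter. The legs rest on z = 0, each leg's axis is inset half a diameter from the nearest pair of seat edges (so the leg's bounding box is flush with the corner).

B is a rectangular picture frame lying in the x–z plane (depth along y). The opening is 202 mm wide (x) by 536 mm tall (z), surrounded by a border 26 mm wide on all four sides. The frame is 17 mm deep and is made of two full-height vertical stiles with two horizontal rails fitted between them.

The picture frame is on top of the stool.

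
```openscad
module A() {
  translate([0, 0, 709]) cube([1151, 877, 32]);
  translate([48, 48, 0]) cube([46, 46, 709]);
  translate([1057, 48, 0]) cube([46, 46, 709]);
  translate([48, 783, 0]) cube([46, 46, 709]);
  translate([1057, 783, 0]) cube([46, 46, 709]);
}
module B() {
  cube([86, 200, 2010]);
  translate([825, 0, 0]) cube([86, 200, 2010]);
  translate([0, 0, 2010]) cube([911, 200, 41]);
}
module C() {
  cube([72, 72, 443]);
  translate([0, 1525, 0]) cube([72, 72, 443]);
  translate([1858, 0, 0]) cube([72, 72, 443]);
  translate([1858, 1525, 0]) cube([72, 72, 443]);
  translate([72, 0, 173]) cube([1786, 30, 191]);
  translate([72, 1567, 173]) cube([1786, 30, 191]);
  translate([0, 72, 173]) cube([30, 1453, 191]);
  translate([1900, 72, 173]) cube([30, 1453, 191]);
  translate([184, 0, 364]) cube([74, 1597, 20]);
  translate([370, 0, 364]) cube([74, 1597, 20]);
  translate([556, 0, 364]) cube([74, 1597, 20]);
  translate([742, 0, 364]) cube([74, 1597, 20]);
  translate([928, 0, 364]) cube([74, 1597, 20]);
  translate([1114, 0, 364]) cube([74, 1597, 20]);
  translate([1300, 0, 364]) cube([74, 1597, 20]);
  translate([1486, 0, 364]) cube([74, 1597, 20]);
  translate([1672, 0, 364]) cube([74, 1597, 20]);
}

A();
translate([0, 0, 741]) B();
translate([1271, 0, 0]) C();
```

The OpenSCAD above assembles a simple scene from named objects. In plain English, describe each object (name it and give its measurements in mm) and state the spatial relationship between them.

A is a table: top 1151 mm (x) × 877 mm (y), 32 mm thick, upper face at z = 741 mm, on four 46×46 mm square legs, each inset 48 mm from the nearest pair of top edges, running from z = 0 to the bottom of the top.

B is a door frame. The clear opening is 739 mm wide and 2010 mm high. Two 86 mm wide jambs, 200 mm deep, stand either side of the opening from the floor to the top of the opening. A 41 mm thick head sits across the top of both jambs, spanning the full outside width of the frame.

C is a bed frame 1930 mm long (x) by 1597 mm wide (y). Four 72×72 mm corner posts, 443 mm tall, at the corners of the footprint. Four rails of 30 mm thickness and 191 mm height run between adjacent posts with their undersides at z = 173 mm, their outer faces flush with the outside of the frame (the two x-running rails run between the posts' inner faces; the two y-running rails run between the posts' inner faces). 9 slats, each 74 mm wide (x) and 20 mm thick, lie across the top of the two x-running rails, running the full 1597 mm width of the frame in y; the slats are evenly spaced along x between the inner faces of the end posts with equal gaps (rounded down to the nearest mm) at the −x end and between each pair — any rounding remainder accumulates at the +x end.

The door frame is on top of the table. The bed frame is on the floor beside the table on its +x side.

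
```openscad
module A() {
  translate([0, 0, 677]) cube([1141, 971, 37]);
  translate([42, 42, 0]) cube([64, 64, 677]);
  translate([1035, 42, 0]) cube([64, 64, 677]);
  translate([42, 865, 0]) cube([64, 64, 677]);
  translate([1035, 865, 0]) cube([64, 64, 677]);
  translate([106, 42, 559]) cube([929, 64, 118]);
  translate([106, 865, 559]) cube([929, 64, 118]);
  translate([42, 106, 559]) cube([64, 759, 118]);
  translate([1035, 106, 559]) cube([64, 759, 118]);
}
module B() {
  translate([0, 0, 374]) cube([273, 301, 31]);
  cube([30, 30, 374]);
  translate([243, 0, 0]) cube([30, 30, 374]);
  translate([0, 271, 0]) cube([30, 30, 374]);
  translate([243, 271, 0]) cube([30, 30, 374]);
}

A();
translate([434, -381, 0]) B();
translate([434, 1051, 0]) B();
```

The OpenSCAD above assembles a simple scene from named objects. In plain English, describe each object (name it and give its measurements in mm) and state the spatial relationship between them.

A is a table: top 1141 mm (x) × 971 mm (y), 37 mm thick, upper face at z = 714 mm, on four 64×64 mm square legs, each inset 42 mm from the nearest pair of top edges, running from z = 0 to the bottom of the top. Four apron rails, 64 mm thick and 118 mm tall, run between adjacent legs with their top edges flush with the underside of the top and their outer faces flush with the legs' outer faces.

B is a four-legged stool. The seat is 273×301 mm, 31 mm thick, top at z = 405 mm. It stands on four square legs, each 30×30 mm in cross-section, from z = 0 to the seat underside, each flush with a corner of the seat.

Two stools sit around the table at the −y, +y sides.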